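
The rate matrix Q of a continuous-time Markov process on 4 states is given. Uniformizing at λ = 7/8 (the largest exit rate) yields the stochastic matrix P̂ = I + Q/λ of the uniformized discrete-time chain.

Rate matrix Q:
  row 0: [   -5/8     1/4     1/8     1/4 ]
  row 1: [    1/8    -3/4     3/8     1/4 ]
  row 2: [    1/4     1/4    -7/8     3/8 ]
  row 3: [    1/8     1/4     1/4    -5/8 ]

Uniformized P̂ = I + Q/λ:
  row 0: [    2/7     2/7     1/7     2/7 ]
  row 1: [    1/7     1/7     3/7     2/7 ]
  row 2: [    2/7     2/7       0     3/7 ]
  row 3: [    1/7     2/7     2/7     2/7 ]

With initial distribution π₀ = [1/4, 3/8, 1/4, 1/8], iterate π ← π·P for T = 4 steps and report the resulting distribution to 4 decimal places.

t=0: π = [0.2500, 0.3750, 0.2500, 0.1250]
t=1: π = [0.2143, 0.2321, 0.2321, 0.3214]
t=2: π = [0.2066, 0.2526, 0.2219, 0.3189]
t=3: π = [0.2041, 0.2496, 0.2289, 0.3174]
t=4: π = [0.2047, 0.2501, 0.2268, 0.3184]

π = [0.2047, 0.2501, 0.2268, 0.3184]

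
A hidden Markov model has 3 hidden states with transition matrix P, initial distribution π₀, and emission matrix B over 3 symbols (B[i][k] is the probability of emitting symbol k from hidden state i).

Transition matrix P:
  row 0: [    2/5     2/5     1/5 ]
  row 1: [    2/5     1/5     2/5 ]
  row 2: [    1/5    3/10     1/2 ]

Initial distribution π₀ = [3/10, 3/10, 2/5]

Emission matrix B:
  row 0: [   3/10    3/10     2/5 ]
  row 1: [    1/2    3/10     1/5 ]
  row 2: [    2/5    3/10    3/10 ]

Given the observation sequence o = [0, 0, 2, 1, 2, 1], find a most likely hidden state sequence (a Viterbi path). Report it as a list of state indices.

path = [2, 2, 2, 2, 2, 2]

t=0: δ = [9.000e-02, 1.500e-01, 1.600e-01]  (obs o_0=0)
t=1: δ = [1.800e-02, 2.400e-02, 3.200e-02]  ψ = [1, 2, 2]  (obs o_1=0)
t=2: δ = [3.840e-03, 1.920e-03, 4.800e-03]  ψ = [1, 2, 2]  (obs o_2=2)
t=3: δ = [4.608e-04, 4.608e-04, 7.200e-04]  ψ = [0, 0, 2]  (obs o_3=1)
t=4: δ = [7.373e-05, 4.320e-05, 1.080e-04]  ψ = [0, 2, 2]  (obs o_4=2)
t=5: δ = [8.847e-06, 9.720e-06, 1.620e-05]  ψ = [0, 2, 2]  (obs o_5=1)
backtrack: best end state = 2; path = [2, 2, 2, 2, 2, 2]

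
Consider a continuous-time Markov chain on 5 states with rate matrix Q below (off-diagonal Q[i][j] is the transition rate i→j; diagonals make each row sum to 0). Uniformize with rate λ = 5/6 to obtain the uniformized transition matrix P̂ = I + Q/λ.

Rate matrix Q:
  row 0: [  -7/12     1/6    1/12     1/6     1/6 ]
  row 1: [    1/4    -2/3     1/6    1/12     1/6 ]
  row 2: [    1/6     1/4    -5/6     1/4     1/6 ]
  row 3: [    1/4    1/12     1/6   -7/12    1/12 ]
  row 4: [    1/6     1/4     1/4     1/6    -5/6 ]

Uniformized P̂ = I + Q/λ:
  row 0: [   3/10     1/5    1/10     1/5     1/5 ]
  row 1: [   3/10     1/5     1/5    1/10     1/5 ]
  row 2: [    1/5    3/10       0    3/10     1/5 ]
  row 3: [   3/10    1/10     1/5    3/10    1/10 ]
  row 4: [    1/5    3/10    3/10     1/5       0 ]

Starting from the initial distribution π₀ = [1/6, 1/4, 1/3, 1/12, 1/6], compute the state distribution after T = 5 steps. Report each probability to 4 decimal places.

t=0: π = [0.1667, 0.2500, 0.3333, 0.0833, 0.1667]
t=1: π = [0.2500, 0.2417, 0.1333, 0.2167, 0.1583]
t=2: π = [0.2708, 0.2075, 0.1642, 0.2108, 0.1467]
t=3: π = [0.2689, 0.2100, 0.1548, 0.2168, 0.1496]
t=4: π = [0.2696, 0.2088, 0.1571, 0.2162, 0.1484]
t=5: π = [0.2694, 0.2089, 0.1565, 0.2165, 0.1487]

π = [0.2694, 0.2089, 0.1565, 0.2165, 0.1487]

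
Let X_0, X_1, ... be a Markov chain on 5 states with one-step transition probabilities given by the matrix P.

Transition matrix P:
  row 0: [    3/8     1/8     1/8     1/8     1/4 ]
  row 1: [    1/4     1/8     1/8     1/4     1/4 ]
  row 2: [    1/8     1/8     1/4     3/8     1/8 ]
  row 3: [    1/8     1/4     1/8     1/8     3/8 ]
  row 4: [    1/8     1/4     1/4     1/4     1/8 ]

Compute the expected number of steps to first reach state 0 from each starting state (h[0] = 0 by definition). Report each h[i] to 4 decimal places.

h = [0.0000, 5.9126, 6.7558, 6.6530, 6.6632]

First-step conditioning: h[0] = 0; for i ≠ 0, h[i] = 1 + Σ_k P[i][k]·h[k].
  h[1] = 1 + 1/8·h[1] + 1/8·h[2] + 1/4·h[3] + 1/4·h[4]
  h[2] = 1 + 1/8·h[1] + 1/4·h[2] + 3/8·h[3] + 1/8·h[4]
  h[3] = 1 + 1/4·h[1] + 1/8·h[2] + 1/8·h[3] + 3/8·h[4]
  h[4] = 1 + 1/4·h[1] + 1/4·h[2] + 1/4·h[3] + 1/8·h[4]
Solving the 4×4 linear system over states ≠ 0 gives exactly h = [0, 2300/389, 2628/389, 2588/389, 2592/389] (h[0] = 0 is the target).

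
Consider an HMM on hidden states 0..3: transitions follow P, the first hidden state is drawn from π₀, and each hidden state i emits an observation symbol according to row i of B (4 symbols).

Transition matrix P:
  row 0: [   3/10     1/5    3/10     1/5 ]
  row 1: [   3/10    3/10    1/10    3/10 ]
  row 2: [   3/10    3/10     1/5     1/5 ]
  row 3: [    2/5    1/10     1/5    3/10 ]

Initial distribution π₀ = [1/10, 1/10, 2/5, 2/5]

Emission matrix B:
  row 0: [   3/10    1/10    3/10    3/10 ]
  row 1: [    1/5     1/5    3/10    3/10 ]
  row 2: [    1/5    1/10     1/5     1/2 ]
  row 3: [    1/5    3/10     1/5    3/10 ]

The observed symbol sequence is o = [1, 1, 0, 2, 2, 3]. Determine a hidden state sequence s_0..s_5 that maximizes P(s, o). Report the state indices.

path = [3, 3, 0, 0, 0, 2]

t=0: δ = [1.000e-02, 2.000e-02, 4.000e-02, 1.200e-01]  (obs o_0=1)
t=1: δ = [4.800e-03, 2.400e-03, 2.400e-03, 1.080e-02]  ψ = [3, 2, 3, 3]  (obs o_1=1)
t=2: δ = [1.296e-03, 2.160e-04, 4.320e-04, 6.480e-04]  ψ = [3, 3, 3, 3]  (obs o_2=0)
t=3: δ = [1.166e-04, 7.776e-05, 7.776e-05, 5.184e-05]  ψ = [0, 0, 0, 0]  (obs o_3=2)
t=4: δ = [1.050e-05, 6.998e-06, 6.998e-06, 4.666e-06]  ψ = [0, 0, 0, 0]  (obs o_4=2)
t=5: δ = [9.448e-07, 6.299e-07, 1.575e-06, 6.299e-07]  ψ = [0, 0, 0, 0]  (obs o_5=3)
backtrack: best end state = 2; path = [3, 3, 0, 0, 0, 2]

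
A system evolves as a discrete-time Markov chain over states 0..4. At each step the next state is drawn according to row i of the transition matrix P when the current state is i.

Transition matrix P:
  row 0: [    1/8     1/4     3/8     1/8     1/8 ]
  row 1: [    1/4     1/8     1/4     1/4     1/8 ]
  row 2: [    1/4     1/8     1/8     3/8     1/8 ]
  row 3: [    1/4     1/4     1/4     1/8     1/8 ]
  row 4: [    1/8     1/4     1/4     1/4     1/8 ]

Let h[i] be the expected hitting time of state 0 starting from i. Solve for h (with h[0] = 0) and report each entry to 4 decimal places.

h = [0.0000, 4.2667, 4.2667, 4.2667, 4.8000]

First-step conditioning: h[0] = 0; for i ≠ 0, h[i] = 1 + Σ_k P[i][k]·h[k].
  h[1] = 1 + 1/8·h[1] + 1/4·h[2] + 1/4·h[3] + 1/8·h[4]
  h[2] = 1 + 1/8·h[1] + 1/8·h[2] + 3/8·h[3] + 1/8·h[4]
  h[3] = 1 + 1/4·h[1] + 1/4·h[2] + 1/8·h[3] + 1/8·h[4]
  h[4] = 1 + 1/4·h[1] + 1/4·h[2] + 1/4·h[3] + 1/8·h[4]
Solving the 4×4 linear system over states ≠ 0 gives exactly h = [0, 64/15, 64/15, 64/15, 24/5] (h[0] = 0 is the target).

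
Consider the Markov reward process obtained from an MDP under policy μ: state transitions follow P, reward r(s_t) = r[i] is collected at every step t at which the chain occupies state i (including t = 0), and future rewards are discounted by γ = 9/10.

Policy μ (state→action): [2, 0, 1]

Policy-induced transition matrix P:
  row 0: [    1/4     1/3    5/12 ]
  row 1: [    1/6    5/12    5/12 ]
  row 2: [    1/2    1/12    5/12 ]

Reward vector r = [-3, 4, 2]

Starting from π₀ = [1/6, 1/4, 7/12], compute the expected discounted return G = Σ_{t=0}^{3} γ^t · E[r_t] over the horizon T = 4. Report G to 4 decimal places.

G = 3.4155

t=0: π = [0.1667, 0.2500, 0.5833], E[r] = 1.6667, γ^t·E[r] = 1.666667, running G = 1.666667
t=1: π = [0.3750, 0.2083, 0.4167], E[r] = 0.5417, γ^t·E[r] = 0.487500, running G = 2.154167
t=2: π = [0.3368, 0.2465, 0.4167], E[r] = 0.8090, γ^t·E[r] = 0.655313, running G = 2.809479
t=3: π = [0.3336, 0.2497, 0.4167], E[r] = 0.8313, γ^t·E[r] = 0.606023, running G = 3.415503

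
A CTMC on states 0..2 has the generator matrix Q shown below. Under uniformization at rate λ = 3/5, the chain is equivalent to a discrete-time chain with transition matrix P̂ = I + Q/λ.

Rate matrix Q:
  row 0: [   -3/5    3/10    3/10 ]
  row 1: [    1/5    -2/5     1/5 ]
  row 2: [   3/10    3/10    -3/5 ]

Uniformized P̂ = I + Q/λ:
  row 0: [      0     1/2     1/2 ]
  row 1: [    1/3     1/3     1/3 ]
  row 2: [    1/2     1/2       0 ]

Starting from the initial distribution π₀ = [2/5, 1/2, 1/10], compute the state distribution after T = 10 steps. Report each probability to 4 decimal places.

t=0: π = [0.4000, 0.5000, 0.1000]
t=1: π = [0.2167, 0.4167, 0.3667]
t=2: π = [0.3222, 0.4306, 0.2472]
t=3: π = [0.2671, 0.4282, 0.3046]
t=4: π = [0.2951, 0.4286, 0.2763]
t=5: π = [0.2810, 0.4286, 0.2904]
t=6: π = [0.2881, 0.4286, 0.2834]
t=7: π = [0.2845, 0.4286, 0.2869]
t=8: π = [0.2863, 0.4286, 0.2851]
t=9: π = [0.2854, 0.4286, 0.2860]
t=10: π = [0.2859, 0.4286, 0.2856]

π = [0.2859, 0.4286, 0.2856]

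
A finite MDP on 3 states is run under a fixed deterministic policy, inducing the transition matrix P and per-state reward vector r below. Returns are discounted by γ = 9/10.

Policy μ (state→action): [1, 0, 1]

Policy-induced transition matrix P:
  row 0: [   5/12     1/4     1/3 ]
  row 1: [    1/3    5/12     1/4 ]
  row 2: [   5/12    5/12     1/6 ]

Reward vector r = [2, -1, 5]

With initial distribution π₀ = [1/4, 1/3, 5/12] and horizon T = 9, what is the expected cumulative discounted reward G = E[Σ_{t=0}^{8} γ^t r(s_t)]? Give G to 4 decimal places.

t=0: π = [0.2500, 0.3333, 0.4167], E[r] = 2.2500, γ^t·E[r] = 2.250000, running G = 2.250000
t=1: π = [0.3889, 0.3750, 0.2361], E[r] = 1.5833, γ^t·E[r] = 1.425000, running G = 3.675000
t=2: π = [0.3854, 0.3519, 0.2627], E[r] = 1.7326, γ^t·E[r] = 1.403438, running G = 5.078438
t=3: π = [0.3873, 0.3524, 0.2602], E[r] = 1.7234, γ^t·E[r] = 1.256344, running G = 6.334781
t=4: π = [0.3873, 0.3521, 0.2606], E[r] = 1.7255, γ^t·E[r] = 1.132070, running G = 7.466851
t=5: π = [0.3873, 0.3521, 0.2606], E[r] = 1.7253, γ^t·E[r] = 1.018787, running G = 8.485638
t=6: π = [0.3873, 0.3521, 0.2606], E[r] = 1.7254, γ^t·E[r] = 0.916924, running G = 9.402562
t=7: π = [0.3873, 0.3521, 0.2606], E[r] = 1.7254, γ^t·E[r] = 0.825230, running G = 10.227792
t=8: π = [0.3873, 0.3521, 0.2606], E[r] = 1.7254, γ^t·E[r] = 0.742708, running G = 10.970500

G = 10.9705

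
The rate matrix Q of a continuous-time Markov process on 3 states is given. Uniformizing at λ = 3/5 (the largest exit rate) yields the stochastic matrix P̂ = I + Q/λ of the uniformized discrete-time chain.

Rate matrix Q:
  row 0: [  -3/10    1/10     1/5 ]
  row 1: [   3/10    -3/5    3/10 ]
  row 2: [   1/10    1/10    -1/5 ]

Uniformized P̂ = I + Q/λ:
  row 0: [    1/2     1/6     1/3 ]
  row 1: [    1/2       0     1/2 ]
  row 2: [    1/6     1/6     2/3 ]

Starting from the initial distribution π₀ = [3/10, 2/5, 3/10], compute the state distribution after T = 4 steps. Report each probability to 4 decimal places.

t=0: π = [0.3000, 0.4000, 0.3000]
t=1: π = [0.4000, 0.1000, 0.5000]
t=2: π = [0.3333, 0.1500, 0.5167]
t=3: π = [0.3278, 0.1417, 0.5306]
t=4: π = [0.3231, 0.1431, 0.5338]

π = [0.3231, 0.1431, 0.5338]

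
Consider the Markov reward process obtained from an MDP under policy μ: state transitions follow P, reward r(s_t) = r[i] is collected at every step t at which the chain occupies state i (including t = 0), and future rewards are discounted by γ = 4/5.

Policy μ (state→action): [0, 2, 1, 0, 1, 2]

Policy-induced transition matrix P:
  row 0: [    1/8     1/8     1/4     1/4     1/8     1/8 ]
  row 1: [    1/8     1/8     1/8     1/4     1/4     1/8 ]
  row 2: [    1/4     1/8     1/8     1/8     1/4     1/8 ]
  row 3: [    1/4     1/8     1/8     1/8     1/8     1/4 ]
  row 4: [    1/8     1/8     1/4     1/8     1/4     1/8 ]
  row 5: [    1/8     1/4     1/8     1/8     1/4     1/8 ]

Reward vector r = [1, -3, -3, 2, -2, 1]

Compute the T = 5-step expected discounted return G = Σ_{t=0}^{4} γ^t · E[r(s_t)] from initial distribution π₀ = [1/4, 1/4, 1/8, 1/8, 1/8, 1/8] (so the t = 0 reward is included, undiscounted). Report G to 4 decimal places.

G = -2.4079

t=0: π = [0.2500, 0.2500, 0.1250, 0.1250, 0.1250, 0.1250], E[r] = -0.7500, γ^t·E[r] = -0.750000, running G = -0.750000
t=1: π = [0.1563, 0.1406, 0.1719, 0.1875, 0.2031, 0.1406], E[r] = -0.6719, γ^t·E[r] = -0.537500, running G = -1.287500
t=2: π = [0.1699, 0.1426, 0.1699, 0.1621, 0.2070, 0.1484], E[r] = -0.7090, γ^t·E[r] = -0.453750, running G = -1.741250
t=3: π = [0.1665, 0.1436, 0.1721, 0.1641, 0.2085, 0.1453], E[r] = -0.7241, γ^t·E[r] = -0.370750, running G = -2.112000
t=4: π = [0.1670, 0.1432, 0.1719, 0.1638, 0.2087, 0.1455], E[r] = -0.7224, γ^t·E[r] = -0.295900, running G = -2.407900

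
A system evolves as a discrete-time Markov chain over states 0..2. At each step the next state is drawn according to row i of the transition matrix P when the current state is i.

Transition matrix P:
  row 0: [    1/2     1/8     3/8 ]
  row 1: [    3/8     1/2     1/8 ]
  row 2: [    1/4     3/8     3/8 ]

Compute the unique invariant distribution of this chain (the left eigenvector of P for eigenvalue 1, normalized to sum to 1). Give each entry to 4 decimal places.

Balance equations π_j = Σ_i π_i·P[i][j]:
  π_0 = 1/2·π_0 + 3/8·π_1 + 1/4·π_2
  π_1 = 1/8·π_0 + 1/2·π_1 + 3/8·π_2
  normalize: π_0 + π_1 + π_2 = 1
Solving the linear system gives exactly π = [17/44, 7/22, 13/44].

π = [0.3864, 0.3182, 0.2955]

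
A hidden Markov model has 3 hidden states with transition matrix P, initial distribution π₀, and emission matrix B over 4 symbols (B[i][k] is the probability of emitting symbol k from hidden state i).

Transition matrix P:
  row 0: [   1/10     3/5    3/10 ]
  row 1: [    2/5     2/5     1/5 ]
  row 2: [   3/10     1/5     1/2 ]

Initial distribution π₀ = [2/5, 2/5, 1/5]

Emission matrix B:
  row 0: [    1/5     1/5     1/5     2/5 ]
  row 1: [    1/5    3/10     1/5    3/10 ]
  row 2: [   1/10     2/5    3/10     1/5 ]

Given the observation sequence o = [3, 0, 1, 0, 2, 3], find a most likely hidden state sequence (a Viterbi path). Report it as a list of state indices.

path = [0, 1, 1, 0, 1, 0]

t=0: δ = [1.600e-01, 1.200e-01, 4.000e-02]  (obs o_0=3)
t=1: δ = [9.600e-03, 1.920e-02, 4.800e-03]  ψ = [1, 0, 0]  (obs o_1=0)
t=2: δ = [1.536e-03, 2.304e-03, 1.536e-03]  ψ = [1, 1, 1]  (obs o_2=1)
t=3: δ = [1.843e-04, 1.843e-04, 7.680e-05]  ψ = [1, 0, 2]  (obs o_3=0)
t=4: δ = [1.475e-05, 2.212e-05, 1.659e-05]  ψ = [1, 0, 0]  (obs o_4=2)
t=5: δ = [3.539e-06, 2.654e-06, 1.659e-06]  ψ = [1, 0, 2]  (obs o_5=3)
backtrack: best end state = 0; path = [0, 1, 1, 0, 1, 0]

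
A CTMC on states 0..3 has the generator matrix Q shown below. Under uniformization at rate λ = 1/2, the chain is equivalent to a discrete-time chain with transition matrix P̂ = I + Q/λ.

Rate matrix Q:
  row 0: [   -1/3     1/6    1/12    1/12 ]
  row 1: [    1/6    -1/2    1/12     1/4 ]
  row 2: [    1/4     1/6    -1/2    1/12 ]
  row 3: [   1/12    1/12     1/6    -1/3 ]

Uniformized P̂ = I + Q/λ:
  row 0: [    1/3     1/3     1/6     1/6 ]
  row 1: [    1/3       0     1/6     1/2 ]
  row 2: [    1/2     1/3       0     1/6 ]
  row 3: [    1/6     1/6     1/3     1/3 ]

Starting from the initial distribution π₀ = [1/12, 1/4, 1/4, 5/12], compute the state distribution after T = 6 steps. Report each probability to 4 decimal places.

t=0: π = [0.0833, 0.2500, 0.2500, 0.4167]
t=1: π = [0.3056, 0.1806, 0.1944, 0.3194]
t=2: π = [0.3125, 0.2199, 0.1875, 0.2801]
t=3: π = [0.3179, 0.2133, 0.1821, 0.2867]
t=4: π = [0.3159, 0.2144, 0.1841, 0.2856]
t=5: π = [0.3164, 0.2143, 0.1836, 0.2857]
t=6: π = [0.3163, 0.2143, 0.1837, 0.2857]

π = [0.3163, 0.2143, 0.1837, 0.2857]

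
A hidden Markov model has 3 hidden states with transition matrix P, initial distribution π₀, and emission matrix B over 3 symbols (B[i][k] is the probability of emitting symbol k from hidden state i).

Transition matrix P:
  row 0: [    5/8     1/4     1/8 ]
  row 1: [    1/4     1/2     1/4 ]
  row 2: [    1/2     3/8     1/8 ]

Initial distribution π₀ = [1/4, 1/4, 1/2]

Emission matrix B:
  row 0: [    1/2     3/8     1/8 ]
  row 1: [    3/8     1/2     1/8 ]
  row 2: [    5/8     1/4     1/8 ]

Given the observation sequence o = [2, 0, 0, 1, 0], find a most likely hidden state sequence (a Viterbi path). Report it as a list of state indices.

path = [2, 0, 0, 0, 0]

t=0: δ = [3.125e-02, 3.125e-02, 6.250e-02]  (obs o_0=2)
t=1: δ = [1.562e-02, 8.789e-03, 4.883e-03]  ψ = [2, 2, 1]  (obs o_1=0)
t=2: δ = [4.883e-03, 1.648e-03, 1.373e-03]  ψ = [0, 1, 1]  (obs o_2=0)
t=3: δ = [1.144e-03, 6.104e-04, 1.526e-04]  ψ = [0, 0, 0]  (obs o_3=1)
t=4: δ = [3.576e-04, 1.144e-04, 9.537e-05]  ψ = [0, 1, 1]  (obs o_4=0)
backtrack: best end state = 0; path = [2, 0, 0, 0, 0]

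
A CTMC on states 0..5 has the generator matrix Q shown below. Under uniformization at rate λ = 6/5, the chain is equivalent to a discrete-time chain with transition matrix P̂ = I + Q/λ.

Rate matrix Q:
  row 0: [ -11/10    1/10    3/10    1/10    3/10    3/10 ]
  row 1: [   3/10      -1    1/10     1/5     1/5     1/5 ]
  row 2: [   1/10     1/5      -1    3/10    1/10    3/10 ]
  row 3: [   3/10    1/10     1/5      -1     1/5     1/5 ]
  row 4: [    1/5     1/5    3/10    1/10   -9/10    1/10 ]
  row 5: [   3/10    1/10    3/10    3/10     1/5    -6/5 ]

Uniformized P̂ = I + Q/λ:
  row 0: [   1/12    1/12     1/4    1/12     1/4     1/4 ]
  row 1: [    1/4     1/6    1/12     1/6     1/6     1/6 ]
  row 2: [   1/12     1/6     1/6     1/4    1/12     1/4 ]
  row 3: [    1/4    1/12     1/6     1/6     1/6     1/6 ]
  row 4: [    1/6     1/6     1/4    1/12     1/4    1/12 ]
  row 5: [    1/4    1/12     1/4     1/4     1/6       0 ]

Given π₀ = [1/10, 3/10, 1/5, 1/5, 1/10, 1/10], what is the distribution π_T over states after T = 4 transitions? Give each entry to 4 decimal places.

t=0: π = [0.1000, 0.3000, 0.2000, 0.2000, 0.1000, 0.1000]
t=1: π = [0.1917, 0.1333, 0.1667, 0.1750, 0.1667, 0.1667]
t=2: π = [0.1764, 0.1222, 0.1993, 0.1646, 0.1826, 0.1549]
t=3: π = [0.1722, 0.1253, 0.1993, 0.1663, 0.1800, 0.1569]
t=4: π = [0.1731, 0.1254, 0.1986, 0.1670, 0.1794, 0.1565]

π = [0.1731, 0.1254, 0.1986, 0.1670, 0.1794, 0.1565]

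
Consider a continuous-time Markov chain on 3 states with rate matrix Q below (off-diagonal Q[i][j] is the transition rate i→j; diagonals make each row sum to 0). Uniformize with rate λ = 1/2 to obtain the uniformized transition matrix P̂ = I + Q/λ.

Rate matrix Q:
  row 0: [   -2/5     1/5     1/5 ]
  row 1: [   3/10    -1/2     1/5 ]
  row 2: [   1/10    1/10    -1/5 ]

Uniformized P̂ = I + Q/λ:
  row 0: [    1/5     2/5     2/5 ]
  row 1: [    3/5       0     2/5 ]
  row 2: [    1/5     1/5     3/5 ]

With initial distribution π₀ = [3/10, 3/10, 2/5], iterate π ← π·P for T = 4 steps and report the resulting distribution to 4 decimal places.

π = [0.2845, 0.2157, 0.4998]

t=0: π = [0.3000, 0.3000, 0.4000]
t=1: π = [0.3200, 0.2000, 0.4800]
t=2: π = [0.2800, 0.2240, 0.4960]
t=3: π = [0.2896, 0.2112, 0.4992]
t=4: π = [0.2845, 0.2157, 0.4998]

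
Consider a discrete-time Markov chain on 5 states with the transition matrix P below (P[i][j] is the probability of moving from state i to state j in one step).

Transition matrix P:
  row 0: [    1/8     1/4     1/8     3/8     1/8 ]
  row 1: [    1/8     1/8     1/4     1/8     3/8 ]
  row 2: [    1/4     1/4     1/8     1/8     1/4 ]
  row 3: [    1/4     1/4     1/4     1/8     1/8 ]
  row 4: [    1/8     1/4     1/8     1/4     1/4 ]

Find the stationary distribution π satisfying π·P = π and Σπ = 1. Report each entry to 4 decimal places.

Balance equations π_j = Σ_i π_i·P[i][j]:
  π_0 = 1/8·π_0 + 1/8·π_1 + 1/4·π_2 + 1/4·π_3 + 1/8·π_4
  π_1 = 1/4·π_0 + 1/8·π_1 + 1/4·π_2 + 1/4·π_3 + 1/4·π_4
  π_2 = 1/8·π_0 + 1/4·π_1 + 1/8·π_2 + 1/4·π_3 + 1/8·π_4
  π_3 = 3/8·π_0 + 1/8·π_1 + 1/8·π_2 + 1/8·π_3 + 1/4·π_4
  normalize: π_0 + π_1 + π_2 + π_3 + π_4 = 1
Solving the linear system gives exactly π = [889/5175, 2/9, 102/575, 1019/5175, 1199/5175].

π = [0.1718, 0.2222, 0.1774, 0.1969, 0.2317]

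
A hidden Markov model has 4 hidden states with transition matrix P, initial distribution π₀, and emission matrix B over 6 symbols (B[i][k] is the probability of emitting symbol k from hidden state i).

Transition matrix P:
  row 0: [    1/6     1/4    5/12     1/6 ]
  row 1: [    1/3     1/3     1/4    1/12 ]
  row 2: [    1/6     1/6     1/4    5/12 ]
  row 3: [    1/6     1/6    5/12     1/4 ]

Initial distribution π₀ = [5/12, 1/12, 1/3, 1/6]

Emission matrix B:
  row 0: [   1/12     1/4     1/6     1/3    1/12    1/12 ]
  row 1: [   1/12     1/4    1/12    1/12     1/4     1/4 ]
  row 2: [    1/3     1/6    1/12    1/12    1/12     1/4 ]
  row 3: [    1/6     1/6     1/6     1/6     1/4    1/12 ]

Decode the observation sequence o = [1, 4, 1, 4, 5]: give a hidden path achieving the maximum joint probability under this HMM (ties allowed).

path = [2, 3, 2, 3, 2]

t=0: δ = [1.042e-01, 2.083e-02, 5.556e-02, 2.778e-02]  (obs o_0=1)
t=1: δ = [1.447e-03, 6.510e-03, 3.617e-03, 5.787e-03]  ψ = [0, 0, 0, 2]  (obs o_1=4)
t=2: δ = [5.425e-04, 5.425e-04, 4.019e-04, 2.512e-04]  ψ = [1, 1, 3, 2]  (obs o_2=1)
t=3: δ = [1.507e-05, 4.521e-05, 1.884e-05, 4.186e-05]  ψ = [1, 1, 0, 2]  (obs o_3=4)
t=4: δ = [1.256e-06, 3.768e-06, 4.361e-06, 8.721e-07]  ψ = [1, 1, 3, 3]  (obs o_4=5)
backtrack: best end state = 2; path = [2, 3, 2, 3, 2]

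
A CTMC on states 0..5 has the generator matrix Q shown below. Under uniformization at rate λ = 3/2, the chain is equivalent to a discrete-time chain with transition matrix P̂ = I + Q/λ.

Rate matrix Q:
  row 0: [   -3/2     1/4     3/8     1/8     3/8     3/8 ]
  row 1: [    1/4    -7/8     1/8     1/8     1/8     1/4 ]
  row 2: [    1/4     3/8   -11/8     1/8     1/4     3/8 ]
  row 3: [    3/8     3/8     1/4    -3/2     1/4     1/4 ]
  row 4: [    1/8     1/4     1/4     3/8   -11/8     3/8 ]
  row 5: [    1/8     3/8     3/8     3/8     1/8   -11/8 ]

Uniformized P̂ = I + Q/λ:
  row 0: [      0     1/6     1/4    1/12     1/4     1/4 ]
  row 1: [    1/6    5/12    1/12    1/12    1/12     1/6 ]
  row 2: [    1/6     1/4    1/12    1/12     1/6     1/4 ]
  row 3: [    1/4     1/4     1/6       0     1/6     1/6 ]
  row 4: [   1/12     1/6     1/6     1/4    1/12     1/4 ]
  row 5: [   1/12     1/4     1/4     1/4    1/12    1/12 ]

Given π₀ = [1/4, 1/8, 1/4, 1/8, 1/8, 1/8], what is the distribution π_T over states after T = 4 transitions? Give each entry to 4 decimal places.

π = [0.1290, 0.2739, 0.1571, 0.1254, 0.1286, 0.1859]

t=0: π = [0.2500, 0.1250, 0.2500, 0.1250, 0.1250, 0.1250]
t=1: π = [0.1146, 0.2396, 0.1667, 0.1146, 0.1563, 0.2083]
t=2: π = [0.1267, 0.2674, 0.1597, 0.1345, 0.1259, 0.1858]
t=3: π = [0.1308, 0.2735, 0.1571, 0.1241, 0.1290, 0.1855]
t=4: π = [0.1290, 0.2739, 0.1571, 0.1254, 0.1286, 0.1859]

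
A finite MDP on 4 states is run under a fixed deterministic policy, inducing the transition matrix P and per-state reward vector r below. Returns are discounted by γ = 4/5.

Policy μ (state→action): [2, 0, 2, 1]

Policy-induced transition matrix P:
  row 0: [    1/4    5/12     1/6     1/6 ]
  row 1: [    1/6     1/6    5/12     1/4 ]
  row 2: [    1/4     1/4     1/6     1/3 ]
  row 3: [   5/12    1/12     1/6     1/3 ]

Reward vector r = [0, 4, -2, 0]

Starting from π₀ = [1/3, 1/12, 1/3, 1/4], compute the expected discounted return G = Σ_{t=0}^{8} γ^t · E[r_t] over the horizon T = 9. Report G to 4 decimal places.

G = 1.3886

t=0: π = [0.3333, 0.0833, 0.3333, 0.2500], E[r] = -0.3333, γ^t·E[r] = -0.333333, running G = -0.333333
t=1: π = [0.2847, 0.2569, 0.1875, 0.2708], E[r] = 0.6528, γ^t·E[r] = 0.522222, running G = 0.188889
t=2: π = [0.2737, 0.2309, 0.2309, 0.2645], E[r] = 0.4618, γ^t·E[r] = 0.295556, running G = 0.484444
t=3: π = [0.2748, 0.2323, 0.2244, 0.2685], E[r] = 0.4804, γ^t·E[r] = 0.245975, running G = 0.730420
t=4: π = [0.2754, 0.2317, 0.2247, 0.2682], E[r] = 0.4773, γ^t·E[r] = 0.195513, running G = 0.925933
t=5: π = [0.2754, 0.2319, 0.2246, 0.2681], E[r] = 0.4784, γ^t·E[r] = 0.156760, running G = 1.082692
t=6: π = [0.2754, 0.2319, 0.2246, 0.2681], E[r] = 0.4783, γ^t·E[r] = 0.125373, running G = 1.208066
t=7: π = [0.2754, 0.2319, 0.2246, 0.2681], E[r] = 0.4783, γ^t·E[r] = 0.100299, running G = 1.308365
t=8: π = [0.2754, 0.2319, 0.2246, 0.2681], E[r] = 0.4783, γ^t·E[r] = 0.080239, running G = 1.388603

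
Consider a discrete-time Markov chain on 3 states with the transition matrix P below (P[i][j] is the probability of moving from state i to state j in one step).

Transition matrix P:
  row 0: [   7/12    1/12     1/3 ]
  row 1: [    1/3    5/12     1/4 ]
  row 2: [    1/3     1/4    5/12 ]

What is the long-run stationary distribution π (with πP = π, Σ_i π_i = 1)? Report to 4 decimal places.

π = [0.4444, 0.2111, 0.3444]

Balance equations π_j = Σ_i π_i·P[i][j]:
  π_0 = 7/12·π_0 + 1/3·π_1 + 1/3·π_2
  π_1 = 1/12·π_0 + 5/12·π_1 + 1/4·π_2
  normalize: π_0 + π_1 + π_2 = 1
Solving the linear system gives exactly π = [4/9, 19/90, 31/90].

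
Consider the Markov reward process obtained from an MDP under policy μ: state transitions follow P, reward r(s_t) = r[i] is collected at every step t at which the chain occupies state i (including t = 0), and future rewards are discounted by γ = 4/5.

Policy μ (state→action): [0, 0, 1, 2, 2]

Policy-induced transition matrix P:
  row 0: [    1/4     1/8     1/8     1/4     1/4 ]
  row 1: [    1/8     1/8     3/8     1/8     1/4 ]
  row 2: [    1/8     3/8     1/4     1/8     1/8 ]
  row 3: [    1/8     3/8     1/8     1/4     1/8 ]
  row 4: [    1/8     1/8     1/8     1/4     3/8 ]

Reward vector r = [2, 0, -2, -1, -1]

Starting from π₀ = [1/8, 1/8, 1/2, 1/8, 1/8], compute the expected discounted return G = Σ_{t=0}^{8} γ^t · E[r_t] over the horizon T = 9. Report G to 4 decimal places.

G = -2.8233

t=0: π = [0.1250, 0.1250, 0.5000, 0.1250, 0.1250], E[r] = -1.0000, γ^t·E[r] = -1.000000, running G = -1.000000
t=1: π = [0.1406, 0.2813, 0.2188, 0.1719, 0.1875], E[r] = -0.5156, γ^t·E[r] = -0.412500, running G = -1.412500
t=2: π = [0.1426, 0.2227, 0.2227, 0.1875, 0.2246], E[r] = -0.5723, γ^t·E[r] = -0.366250, running G = -1.778750
t=3: π = [0.1428, 0.2275, 0.2085, 0.1943, 0.2268], E[r] = -0.5525, γ^t·E[r] = -0.282875, running G = -2.061625
t=4: π = [0.1429, 0.2257, 0.2079, 0.1955, 0.2280], E[r] = -0.5537, γ^t·E[r] = -0.226788, running G = -2.288413
t=5: π = [0.1429, 0.2259, 0.2074, 0.1958, 0.2281], E[r] = -0.5530, γ^t·E[r] = -0.181204, running G = -2.469616
t=6: π = [0.1429, 0.2258, 0.2074, 0.1958, 0.2281], E[r] = -0.5530, γ^t·E[r] = -0.144970, running G = -2.614587
t=7: π = [0.1429, 0.2258, 0.2074, 0.1959, 0.2281], E[r] = -0.5530, γ^t·E[r] = -0.115972, running G = -2.730558
t=8: π = [0.1429, 0.2258, 0.2074, 0.1959, 0.2281], E[r] = -0.5530, γ^t·E[r] = -0.092777, running G = -2.823336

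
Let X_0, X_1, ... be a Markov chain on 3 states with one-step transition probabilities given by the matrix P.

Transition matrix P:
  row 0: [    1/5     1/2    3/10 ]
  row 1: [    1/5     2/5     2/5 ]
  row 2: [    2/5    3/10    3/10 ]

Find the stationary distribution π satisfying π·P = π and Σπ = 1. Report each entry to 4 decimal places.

π = [0.2679, 0.3929, 0.3393]

Balance equations π_j = Σ_i π_i·P[i][j]:
  π_0 = 1/5·π_0 + 1/5·π_1 + 2/5·π_2
  π_1 = 1/2·π_0 + 2/5·π_1 + 3/10·π_2
  normalize: π_0 + π_1 + π_2 = 1
Solving the linear system gives exactly π = [15/56, 11/28, 19/56].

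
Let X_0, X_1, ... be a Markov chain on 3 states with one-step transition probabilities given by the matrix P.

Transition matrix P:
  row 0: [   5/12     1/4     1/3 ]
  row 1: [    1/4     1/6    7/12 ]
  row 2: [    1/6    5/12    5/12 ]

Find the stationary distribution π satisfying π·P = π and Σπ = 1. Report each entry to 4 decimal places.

π = [0.2555, 0.2993, 0.4453]

Balance equations π_j = Σ_i π_i·P[i][j]:
  π_0 = 5/12·π_0 + 1/4·π_1 + 1/6·π_2
  π_1 = 1/4·π_0 + 1/6·π_1 + 5/12·π_2
  normalize: π_0 + π_1 + π_2 = 1
Solving the linear system gives exactly π = [35/137, 41/137, 61/137].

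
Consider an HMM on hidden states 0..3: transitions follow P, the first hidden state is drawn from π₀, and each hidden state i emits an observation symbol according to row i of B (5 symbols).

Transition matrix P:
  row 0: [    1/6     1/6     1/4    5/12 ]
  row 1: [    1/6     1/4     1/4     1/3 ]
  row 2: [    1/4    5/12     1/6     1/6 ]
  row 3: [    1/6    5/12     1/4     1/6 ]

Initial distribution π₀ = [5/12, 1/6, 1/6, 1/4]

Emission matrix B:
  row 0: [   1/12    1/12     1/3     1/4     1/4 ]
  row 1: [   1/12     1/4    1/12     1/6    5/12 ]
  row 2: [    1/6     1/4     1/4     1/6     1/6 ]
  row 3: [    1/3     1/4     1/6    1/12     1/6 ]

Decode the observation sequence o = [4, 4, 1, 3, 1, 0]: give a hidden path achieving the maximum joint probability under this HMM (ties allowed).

t=0: δ = [1.042e-01, 6.944e-02, 2.778e-02, 4.167e-02]  (obs o_0=4)
t=1: δ = [4.340e-03, 7.234e-03, 4.340e-03, 7.234e-03]  ψ = [0, 0, 0, 0]  (obs o_1=4)
t=2: δ = [1.005e-04, 7.535e-04, 4.521e-04, 6.028e-04]  ψ = [1, 3, 1, 1]  (obs o_2=1)
t=3: δ = [3.140e-05, 4.186e-05, 3.140e-05, 2.093e-05]  ψ = [1, 3, 1, 1]  (obs o_3=3)
t=4: δ = [6.541e-07, 3.270e-06, 2.616e-06, 3.489e-06]  ψ = [2, 2, 1, 1]  (obs o_4=1)
t=5: δ = [5.451e-08, 1.211e-07, 1.454e-07, 3.634e-07]  ψ = [2, 3, 3, 1]  (obs o_5=0)
backtrack: best end state = 3; path = [0, 3, 1, 2, 1, 3]

path = [0, 3, 1, 2, 1, 3]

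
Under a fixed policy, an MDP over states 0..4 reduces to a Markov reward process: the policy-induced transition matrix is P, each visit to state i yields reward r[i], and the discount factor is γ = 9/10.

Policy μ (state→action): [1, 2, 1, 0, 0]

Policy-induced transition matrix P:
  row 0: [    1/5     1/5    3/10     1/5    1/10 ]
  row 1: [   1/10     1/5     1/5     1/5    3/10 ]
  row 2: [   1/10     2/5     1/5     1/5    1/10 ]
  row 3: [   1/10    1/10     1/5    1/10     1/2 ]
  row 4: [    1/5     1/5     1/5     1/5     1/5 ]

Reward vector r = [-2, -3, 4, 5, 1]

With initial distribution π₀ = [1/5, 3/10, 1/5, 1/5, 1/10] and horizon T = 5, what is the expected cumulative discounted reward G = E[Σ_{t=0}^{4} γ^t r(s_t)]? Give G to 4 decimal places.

G = 3.9125

t=0: π = [0.2000, 0.3000, 0.2000, 0.2000, 0.1000], E[r] = 0.6000, γ^t·E[r] = 0.600000, running G = 0.600000
t=1: π = [0.1300, 0.2200, 0.2200, 0.1800, 0.2500], E[r] = 1.1100, γ^t·E[r] = 0.999000, running G = 1.599000
t=2: π = [0.1380, 0.2260, 0.2130, 0.1820, 0.2410], E[r] = 1.0490, γ^t·E[r] = 0.849690, running G = 2.448690
t=3: π = [0.1379, 0.2244, 0.2138, 0.1818, 0.2421], E[r] = 1.0573, γ^t·E[r] = 0.770772, running G = 3.219462
t=4: π = [0.1380, 0.2246, 0.2138, 0.1818, 0.2418], E[r] = 1.0563, γ^t·E[r] = 0.693058, running G = 3.912520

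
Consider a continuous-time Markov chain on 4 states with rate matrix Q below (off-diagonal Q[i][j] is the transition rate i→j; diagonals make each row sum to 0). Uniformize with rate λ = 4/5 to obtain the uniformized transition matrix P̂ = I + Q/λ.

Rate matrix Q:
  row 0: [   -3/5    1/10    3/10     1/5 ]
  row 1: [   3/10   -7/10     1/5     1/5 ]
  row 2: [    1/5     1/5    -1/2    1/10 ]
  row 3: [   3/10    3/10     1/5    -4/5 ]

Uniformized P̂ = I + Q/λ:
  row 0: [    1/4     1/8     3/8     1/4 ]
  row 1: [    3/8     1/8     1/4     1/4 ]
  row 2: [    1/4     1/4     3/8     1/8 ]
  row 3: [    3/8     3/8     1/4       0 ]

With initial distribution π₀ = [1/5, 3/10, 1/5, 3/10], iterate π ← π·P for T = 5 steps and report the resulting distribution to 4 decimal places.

t=0: π = [0.2000, 0.3000, 0.2000, 0.3000]
t=1: π = [0.3250, 0.2250, 0.3000, 0.1500]
t=2: π = [0.2969, 0.2000, 0.3281, 0.1750]
t=3: π = [0.2969, 0.2098, 0.3281, 0.1652]
t=4: π = [0.2969, 0.2073, 0.3281, 0.1677]
t=5: π = [0.2969, 0.2079, 0.3281, 0.1671]

π = [0.2969, 0.2079, 0.3281, 0.1671]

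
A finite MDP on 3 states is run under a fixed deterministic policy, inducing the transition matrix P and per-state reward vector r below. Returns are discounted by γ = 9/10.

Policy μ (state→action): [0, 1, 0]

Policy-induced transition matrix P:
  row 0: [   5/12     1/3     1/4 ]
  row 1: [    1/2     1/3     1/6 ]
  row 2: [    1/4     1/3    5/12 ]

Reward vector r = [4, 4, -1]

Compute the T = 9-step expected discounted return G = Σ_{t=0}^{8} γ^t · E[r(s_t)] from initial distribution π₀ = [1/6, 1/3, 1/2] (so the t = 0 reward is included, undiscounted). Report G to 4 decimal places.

G = 14.9629

t=0: π = [0.1667, 0.3333, 0.5000], E[r] = 1.5000, γ^t·E[r] = 1.500000, running G = 1.500000
t=1: π = [0.3611, 0.3333, 0.3056], E[r] = 2.4722, γ^t·E[r] = 2.225000, running G = 3.725000
t=2: π = [0.3935, 0.3333, 0.2731], E[r] = 2.6343, γ^t·E[r] = 2.133750, running G = 5.858750
t=3: π = [0.3989, 0.3333, 0.2677], E[r] = 2.6613, γ^t·E[r] = 1.940063, running G = 7.798813
t=4: π = [0.3998, 0.3333, 0.2668], E[r] = 2.6658, γ^t·E[r] = 1.749009, running G = 9.547822
t=5: π = [0.4000, 0.3333, 0.2667], E[r] = 2.6665, γ^t·E[r] = 1.574551, running G = 11.122373
t=6: π = [0.4000, 0.3333, 0.2667], E[r] = 2.6666, γ^t·E[r] = 1.417163, running G = 12.539536
t=7: π = [0.4000, 0.3333, 0.2667], E[r] = 2.6667, γ^t·E[r] = 1.275456, running G = 13.814992
t=8: π = [0.4000, 0.3333, 0.2667], E[r] = 2.6667, γ^t·E[r] = 1.147912, running G = 14.962905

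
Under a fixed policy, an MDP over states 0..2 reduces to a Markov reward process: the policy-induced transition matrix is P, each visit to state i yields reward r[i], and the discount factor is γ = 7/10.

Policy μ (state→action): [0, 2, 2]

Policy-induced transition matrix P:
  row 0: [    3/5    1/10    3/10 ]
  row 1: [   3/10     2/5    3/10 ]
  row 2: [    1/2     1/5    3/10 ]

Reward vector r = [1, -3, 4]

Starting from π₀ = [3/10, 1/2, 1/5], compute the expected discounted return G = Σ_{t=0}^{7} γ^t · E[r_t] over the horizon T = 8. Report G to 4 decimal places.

G = 1.7789

t=0: π = [0.3000, 0.5000, 0.2000], E[r] = -0.4000, γ^t·E[r] = -0.400000, running G = -0.400000
t=1: π = [0.4300, 0.2700, 0.3000], E[r] = 0.8200, γ^t·E[r] = 0.574000, running G = 0.174000
t=2: π = [0.4890, 0.2110, 0.3000], E[r] = 1.0560, γ^t·E[r] = 0.517440, running G = 0.691440
t=3: π = [0.5067, 0.1933, 0.3000], E[r] = 1.1268, γ^t·E[r] = 0.386492, running G = 1.077932
t=4: π = [0.5120, 0.1880, 0.3000], E[r] = 1.1480, γ^t·E[r] = 0.275644, running G = 1.353577
t=5: π = [0.5136, 0.1864, 0.3000], E[r] = 1.1544, γ^t·E[r] = 0.194022, running G = 1.547599
t=6: π = [0.5141, 0.1859, 0.3000], E[r] = 1.1563, γ^t·E[r] = 0.136040, running G = 1.683639
t=7: π = [0.5142, 0.1858, 0.3000], E[r] = 1.1569, γ^t·E[r] = 0.095275, running G = 1.778915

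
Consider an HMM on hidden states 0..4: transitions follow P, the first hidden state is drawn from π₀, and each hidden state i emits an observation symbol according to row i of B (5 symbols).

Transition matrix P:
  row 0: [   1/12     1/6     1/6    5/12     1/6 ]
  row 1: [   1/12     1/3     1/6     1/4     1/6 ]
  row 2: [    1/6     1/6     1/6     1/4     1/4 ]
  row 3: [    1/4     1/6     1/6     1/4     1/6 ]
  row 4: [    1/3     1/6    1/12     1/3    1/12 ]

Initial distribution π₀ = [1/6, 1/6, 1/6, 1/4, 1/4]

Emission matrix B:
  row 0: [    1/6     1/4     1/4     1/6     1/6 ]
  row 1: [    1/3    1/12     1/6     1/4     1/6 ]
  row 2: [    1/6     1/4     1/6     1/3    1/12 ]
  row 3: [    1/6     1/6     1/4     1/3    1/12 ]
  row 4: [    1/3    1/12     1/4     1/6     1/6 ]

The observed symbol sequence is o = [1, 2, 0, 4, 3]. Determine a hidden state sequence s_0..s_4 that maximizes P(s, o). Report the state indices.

path = [0, 3, 4, 0, 3]

t=0: δ = [4.167e-02, 1.389e-02, 4.167e-02, 4.167e-02, 2.083e-02]  (obs o_0=1)
t=1: δ = [2.604e-03, 1.157e-03, 1.157e-03, 4.340e-03, 2.604e-03]  ψ = [3, 0, 0, 0, 2]  (obs o_1=2)
t=2: δ = [1.808e-04, 2.411e-04, 1.206e-04, 1.808e-04, 2.411e-04]  ψ = [3, 3, 3, 0, 3]  (obs o_2=0)
t=3: δ = [1.340e-05, 1.340e-05, 3.349e-06, 6.698e-06, 6.698e-06]  ψ = [4, 1, 1, 4, 1]  (obs o_3=4)
t=4: δ = [3.721e-07, 1.116e-06, 7.442e-07, 1.861e-06, 3.721e-07]  ψ = [4, 1, 0, 0, 0]  (obs o_4=3)
backtrack: best end state = 3; path = [0, 3, 4, 0, 3]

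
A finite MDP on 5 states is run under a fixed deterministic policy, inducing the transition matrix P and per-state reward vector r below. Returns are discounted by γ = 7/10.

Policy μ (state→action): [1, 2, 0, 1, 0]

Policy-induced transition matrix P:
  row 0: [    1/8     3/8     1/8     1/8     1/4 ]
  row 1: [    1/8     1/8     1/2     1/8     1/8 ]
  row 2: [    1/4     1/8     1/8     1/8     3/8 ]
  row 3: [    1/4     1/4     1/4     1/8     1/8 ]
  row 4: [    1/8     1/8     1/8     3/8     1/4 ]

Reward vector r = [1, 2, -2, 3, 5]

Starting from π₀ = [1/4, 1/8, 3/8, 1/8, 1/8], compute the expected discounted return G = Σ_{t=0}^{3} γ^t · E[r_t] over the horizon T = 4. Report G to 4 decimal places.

t=0: π = [0.2500, 0.1250, 0.3750, 0.1250, 0.1250], E[r] = 0.7500, γ^t·E[r] = 0.750000, running G = 0.750000
t=1: π = [0.1875, 0.2031, 0.1875, 0.1563, 0.2656], E[r] = 2.0156, γ^t·E[r] = 1.410938, running G = 2.160938
t=2: π = [0.1680, 0.1914, 0.2207, 0.1914, 0.2285], E[r] = 1.8262, γ^t·E[r] = 0.894824, running G = 3.055762
t=3: π = [0.1765, 0.1909, 0.2207, 0.1821, 0.2297], E[r] = 1.8120, γ^t·E[r] = 0.621520, running G = 3.677282

G = 3.6773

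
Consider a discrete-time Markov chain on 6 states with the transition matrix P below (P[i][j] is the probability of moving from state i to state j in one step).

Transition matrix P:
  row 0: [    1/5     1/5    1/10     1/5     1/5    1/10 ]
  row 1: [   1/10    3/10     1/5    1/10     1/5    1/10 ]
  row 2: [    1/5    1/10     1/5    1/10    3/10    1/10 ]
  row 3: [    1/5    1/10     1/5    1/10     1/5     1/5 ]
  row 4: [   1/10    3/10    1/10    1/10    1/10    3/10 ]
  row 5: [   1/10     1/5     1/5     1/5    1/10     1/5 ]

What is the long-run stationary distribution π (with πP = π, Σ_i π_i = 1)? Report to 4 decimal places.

Balance equations π_j = Σ_i π_i·P[i][j]:
  π_0 = 1/5·π_0 + 1/10·π_1 + 1/5·π_2 + 1/5·π_3 + 1/10·π_4 + 1/10·π_5
  π_1 = 1/5·π_0 + 3/10·π_1 + 1/10·π_2 + 1/10·π_3 + 3/10·π_4 + 1/5·π_5
  π_2 = 1/10·π_0 + 1/5·π_1 + 1/5·π_2 + 1/5·π_3 + 1/10·π_4 + 1/5·π_5
  π_3 = 1/5·π_0 + 1/10·π_1 + 1/10·π_2 + 1/10·π_3 + 1/10·π_4 + 1/5·π_5
  π_4 = 1/5·π_0 + 1/5·π_1 + 3/10·π_2 + 1/5·π_3 + 1/10·π_4 + 1/10·π_5
  normalize: π_0 + π_1 + π_2 + π_3 + π_4 + π_5 = 1
Solving the linear system gives exactly π = [3271/22673, 4745/22673, 3795/22673, 2971/22673, 4125/22673, 538/3239].

π = [0.1443, 0.2093, 0.1674, 0.1310, 0.1819, 0.1661]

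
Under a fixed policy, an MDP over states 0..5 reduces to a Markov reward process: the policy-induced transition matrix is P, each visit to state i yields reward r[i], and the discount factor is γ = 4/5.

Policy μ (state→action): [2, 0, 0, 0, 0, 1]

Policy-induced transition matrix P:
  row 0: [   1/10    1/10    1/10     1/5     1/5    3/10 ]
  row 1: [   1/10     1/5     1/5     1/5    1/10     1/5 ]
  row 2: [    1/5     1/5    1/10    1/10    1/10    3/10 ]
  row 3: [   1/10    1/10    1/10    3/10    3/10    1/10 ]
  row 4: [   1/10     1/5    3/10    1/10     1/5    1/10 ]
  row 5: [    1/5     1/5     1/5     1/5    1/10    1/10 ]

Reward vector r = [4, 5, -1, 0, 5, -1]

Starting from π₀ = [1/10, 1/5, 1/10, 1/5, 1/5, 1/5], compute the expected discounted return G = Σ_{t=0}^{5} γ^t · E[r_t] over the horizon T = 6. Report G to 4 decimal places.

t=0: π = [0.1000, 0.2000, 0.1000, 0.2000, 0.2000, 0.2000], E[r] = 2.1000, γ^t·E[r] = 2.100000, running G = 2.100000
t=1: π = [0.1300, 0.1700, 0.1800, 0.1900, 0.1700, 0.1600], E[r] = 1.8800, γ^t·E[r] = 1.504000, running G = 3.604000
t=2: π = [0.1340, 0.1680, 0.1670, 0.1840, 0.1680, 0.1790], E[r] = 1.8700, γ^t·E[r] = 1.196800, running G = 4.800800
t=3: π = [0.1346, 0.1682, 0.1683, 0.1849, 0.1670, 0.1770], E[r] = 1.8691, γ^t·E[r] = 0.956979, running G = 5.757779
t=4: π = [0.1345, 0.1681, 0.1679, 0.1850, 0.1671, 0.1774], E[r] = 1.8688, γ^t·E[r] = 0.765440, running G = 6.523219
t=5: π = [0.1345, 0.1681, 0.1680, 0.1850, 0.1672, 0.1773], E[r] = 1.8689, γ^t·E[r] = 0.612404, running G = 7.135624

G = 7.1356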